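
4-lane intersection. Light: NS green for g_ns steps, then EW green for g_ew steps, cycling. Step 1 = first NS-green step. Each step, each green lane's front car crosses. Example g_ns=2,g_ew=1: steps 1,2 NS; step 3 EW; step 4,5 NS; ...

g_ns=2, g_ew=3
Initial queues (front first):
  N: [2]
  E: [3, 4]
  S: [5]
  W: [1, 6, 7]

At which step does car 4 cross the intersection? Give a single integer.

Step 1 [NS]: N:car2-GO,E:wait,S:car5-GO,W:wait | queues: N=0 E=2 S=0 W=3
Step 2 [NS]: N:empty,E:wait,S:empty,W:wait | queues: N=0 E=2 S=0 W=3
Step 3 [EW]: N:wait,E:car3-GO,S:wait,W:car1-GO | queues: N=0 E=1 S=0 W=2
Step 4 [EW]: N:wait,E:car4-GO,S:wait,W:car6-GO | queues: N=0 E=0 S=0 W=1
Step 5 [EW]: N:wait,E:empty,S:wait,W:car7-GO | queues: N=0 E=0 S=0 W=0
Car 4 crosses at step 4

4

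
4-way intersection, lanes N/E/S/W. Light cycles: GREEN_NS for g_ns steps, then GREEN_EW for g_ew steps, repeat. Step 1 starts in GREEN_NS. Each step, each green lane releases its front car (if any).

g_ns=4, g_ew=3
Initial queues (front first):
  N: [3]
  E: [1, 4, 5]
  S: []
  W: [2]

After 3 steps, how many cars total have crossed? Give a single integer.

Answer: 1

Derivation:
Step 1 [NS]: N:car3-GO,E:wait,S:empty,W:wait | queues: N=0 E=3 S=0 W=1
Step 2 [NS]: N:empty,E:wait,S:empty,W:wait | queues: N=0 E=3 S=0 W=1
Step 3 [NS]: N:empty,E:wait,S:empty,W:wait | queues: N=0 E=3 S=0 W=1
Cars crossed by step 3: 1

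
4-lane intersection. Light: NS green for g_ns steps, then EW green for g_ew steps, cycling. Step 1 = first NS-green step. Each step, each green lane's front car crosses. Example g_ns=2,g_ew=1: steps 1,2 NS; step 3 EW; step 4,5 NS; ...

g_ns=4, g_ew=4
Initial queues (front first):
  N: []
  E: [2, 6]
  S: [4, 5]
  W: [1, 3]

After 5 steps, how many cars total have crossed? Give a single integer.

Step 1 [NS]: N:empty,E:wait,S:car4-GO,W:wait | queues: N=0 E=2 S=1 W=2
Step 2 [NS]: N:empty,E:wait,S:car5-GO,W:wait | queues: N=0 E=2 S=0 W=2
Step 3 [NS]: N:empty,E:wait,S:empty,W:wait | queues: N=0 E=2 S=0 W=2
Step 4 [NS]: N:empty,E:wait,S:empty,W:wait | queues: N=0 E=2 S=0 W=2
Step 5 [EW]: N:wait,E:car2-GO,S:wait,W:car1-GO | queues: N=0 E=1 S=0 W=1
Cars crossed by step 5: 4

Answer: 4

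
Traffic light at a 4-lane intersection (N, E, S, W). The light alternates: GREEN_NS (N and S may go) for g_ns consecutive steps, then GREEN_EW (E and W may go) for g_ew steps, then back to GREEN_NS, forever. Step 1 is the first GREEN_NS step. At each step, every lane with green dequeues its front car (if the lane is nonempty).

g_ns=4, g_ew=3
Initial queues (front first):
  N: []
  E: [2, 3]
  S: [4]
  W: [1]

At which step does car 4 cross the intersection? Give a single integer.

Step 1 [NS]: N:empty,E:wait,S:car4-GO,W:wait | queues: N=0 E=2 S=0 W=1
Step 2 [NS]: N:empty,E:wait,S:empty,W:wait | queues: N=0 E=2 S=0 W=1
Step 3 [NS]: N:empty,E:wait,S:empty,W:wait | queues: N=0 E=2 S=0 W=1
Step 4 [NS]: N:empty,E:wait,S:empty,W:wait | queues: N=0 E=2 S=0 W=1
Step 5 [EW]: N:wait,E:car2-GO,S:wait,W:car1-GO | queues: N=0 E=1 S=0 W=0
Step 6 [EW]: N:wait,E:car3-GO,S:wait,W:empty | queues: N=0 E=0 S=0 W=0
Car 4 crosses at step 1

1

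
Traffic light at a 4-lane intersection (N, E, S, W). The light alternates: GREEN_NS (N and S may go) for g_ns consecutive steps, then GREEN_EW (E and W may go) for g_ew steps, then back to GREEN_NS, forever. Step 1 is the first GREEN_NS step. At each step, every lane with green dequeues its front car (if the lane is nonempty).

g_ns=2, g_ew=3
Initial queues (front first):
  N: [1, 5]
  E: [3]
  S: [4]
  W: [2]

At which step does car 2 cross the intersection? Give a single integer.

Step 1 [NS]: N:car1-GO,E:wait,S:car4-GO,W:wait | queues: N=1 E=1 S=0 W=1
Step 2 [NS]: N:car5-GO,E:wait,S:empty,W:wait | queues: N=0 E=1 S=0 W=1
Step 3 [EW]: N:wait,E:car3-GO,S:wait,W:car2-GO | queues: N=0 E=0 S=0 W=0
Car 2 crosses at step 3

3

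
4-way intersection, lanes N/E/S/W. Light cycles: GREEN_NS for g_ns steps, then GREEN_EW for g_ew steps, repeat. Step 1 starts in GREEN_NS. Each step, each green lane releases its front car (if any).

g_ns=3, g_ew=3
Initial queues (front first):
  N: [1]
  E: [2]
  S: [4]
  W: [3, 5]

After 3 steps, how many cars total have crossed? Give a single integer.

Step 1 [NS]: N:car1-GO,E:wait,S:car4-GO,W:wait | queues: N=0 E=1 S=0 W=2
Step 2 [NS]: N:empty,E:wait,S:empty,W:wait | queues: N=0 E=1 S=0 W=2
Step 3 [NS]: N:empty,E:wait,S:empty,W:wait | queues: N=0 E=1 S=0 W=2
Cars crossed by step 3: 2

Answer: 2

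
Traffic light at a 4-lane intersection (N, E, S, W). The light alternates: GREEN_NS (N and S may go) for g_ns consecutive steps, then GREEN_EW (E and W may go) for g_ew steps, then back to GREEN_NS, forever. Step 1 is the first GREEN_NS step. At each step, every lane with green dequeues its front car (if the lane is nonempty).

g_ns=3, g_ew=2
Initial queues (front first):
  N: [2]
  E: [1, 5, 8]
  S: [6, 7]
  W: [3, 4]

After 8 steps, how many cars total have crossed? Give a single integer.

Step 1 [NS]: N:car2-GO,E:wait,S:car6-GO,W:wait | queues: N=0 E=3 S=1 W=2
Step 2 [NS]: N:empty,E:wait,S:car7-GO,W:wait | queues: N=0 E=3 S=0 W=2
Step 3 [NS]: N:empty,E:wait,S:empty,W:wait | queues: N=0 E=3 S=0 W=2
Step 4 [EW]: N:wait,E:car1-GO,S:wait,W:car3-GO | queues: N=0 E=2 S=0 W=1
Step 5 [EW]: N:wait,E:car5-GO,S:wait,W:car4-GO | queues: N=0 E=1 S=0 W=0
Step 6 [NS]: N:empty,E:wait,S:empty,W:wait | queues: N=0 E=1 S=0 W=0
Step 7 [NS]: N:empty,E:wait,S:empty,W:wait | queues: N=0 E=1 S=0 W=0
Step 8 [NS]: N:empty,E:wait,S:empty,W:wait | queues: N=0 E=1 S=0 W=0
Cars crossed by step 8: 7

Answer: 7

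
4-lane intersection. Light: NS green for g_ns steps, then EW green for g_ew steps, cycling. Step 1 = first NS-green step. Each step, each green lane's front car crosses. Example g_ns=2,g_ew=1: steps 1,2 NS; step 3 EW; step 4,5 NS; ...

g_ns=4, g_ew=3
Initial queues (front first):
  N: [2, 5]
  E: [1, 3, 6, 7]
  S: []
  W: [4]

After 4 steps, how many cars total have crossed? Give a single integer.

Step 1 [NS]: N:car2-GO,E:wait,S:empty,W:wait | queues: N=1 E=4 S=0 W=1
Step 2 [NS]: N:car5-GO,E:wait,S:empty,W:wait | queues: N=0 E=4 S=0 W=1
Step 3 [NS]: N:empty,E:wait,S:empty,W:wait | queues: N=0 E=4 S=0 W=1
Step 4 [NS]: N:empty,E:wait,S:empty,W:wait | queues: N=0 E=4 S=0 W=1
Cars crossed by step 4: 2

Answer: 2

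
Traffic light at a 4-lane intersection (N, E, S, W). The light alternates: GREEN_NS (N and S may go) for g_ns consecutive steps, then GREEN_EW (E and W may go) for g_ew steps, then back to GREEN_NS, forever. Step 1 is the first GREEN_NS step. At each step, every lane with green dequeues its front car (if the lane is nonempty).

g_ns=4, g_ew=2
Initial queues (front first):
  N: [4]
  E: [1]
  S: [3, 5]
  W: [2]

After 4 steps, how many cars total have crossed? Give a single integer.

Step 1 [NS]: N:car4-GO,E:wait,S:car3-GO,W:wait | queues: N=0 E=1 S=1 W=1
Step 2 [NS]: N:empty,E:wait,S:car5-GO,W:wait | queues: N=0 E=1 S=0 W=1
Step 3 [NS]: N:empty,E:wait,S:empty,W:wait | queues: N=0 E=1 S=0 W=1
Step 4 [NS]: N:empty,E:wait,S:empty,W:wait | queues: N=0 E=1 S=0 W=1
Cars crossed by step 4: 3

Answer: 3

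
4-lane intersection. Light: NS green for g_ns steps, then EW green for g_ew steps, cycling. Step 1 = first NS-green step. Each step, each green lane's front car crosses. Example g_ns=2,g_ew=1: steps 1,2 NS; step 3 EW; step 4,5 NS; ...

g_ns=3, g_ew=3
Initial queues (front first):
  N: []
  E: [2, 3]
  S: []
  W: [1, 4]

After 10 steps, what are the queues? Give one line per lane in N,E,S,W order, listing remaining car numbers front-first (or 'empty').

Step 1 [NS]: N:empty,E:wait,S:empty,W:wait | queues: N=0 E=2 S=0 W=2
Step 2 [NS]: N:empty,E:wait,S:empty,W:wait | queues: N=0 E=2 S=0 W=2
Step 3 [NS]: N:empty,E:wait,S:empty,W:wait | queues: N=0 E=2 S=0 W=2
Step 4 [EW]: N:wait,E:car2-GO,S:wait,W:car1-GO | queues: N=0 E=1 S=0 W=1
Step 5 [EW]: N:wait,E:car3-GO,S:wait,W:car4-GO | queues: N=0 E=0 S=0 W=0

N: empty
E: empty
S: empty
W: empty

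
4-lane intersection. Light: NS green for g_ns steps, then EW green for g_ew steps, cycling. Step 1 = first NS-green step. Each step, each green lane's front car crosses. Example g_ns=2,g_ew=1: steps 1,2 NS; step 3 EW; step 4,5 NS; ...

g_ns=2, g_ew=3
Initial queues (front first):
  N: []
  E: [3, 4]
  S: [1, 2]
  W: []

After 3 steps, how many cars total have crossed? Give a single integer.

Step 1 [NS]: N:empty,E:wait,S:car1-GO,W:wait | queues: N=0 E=2 S=1 W=0
Step 2 [NS]: N:empty,E:wait,S:car2-GO,W:wait | queues: N=0 E=2 S=0 W=0
Step 3 [EW]: N:wait,E:car3-GO,S:wait,W:empty | queues: N=0 E=1 S=0 W=0
Cars crossed by step 3: 3

Answer: 3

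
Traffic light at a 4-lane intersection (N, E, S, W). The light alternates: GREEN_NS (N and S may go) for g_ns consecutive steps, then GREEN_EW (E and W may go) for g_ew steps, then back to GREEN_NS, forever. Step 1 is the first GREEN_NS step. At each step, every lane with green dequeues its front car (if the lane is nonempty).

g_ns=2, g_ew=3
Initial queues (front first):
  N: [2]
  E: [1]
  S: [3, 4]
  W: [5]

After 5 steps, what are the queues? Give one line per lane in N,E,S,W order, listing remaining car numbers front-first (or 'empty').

Step 1 [NS]: N:car2-GO,E:wait,S:car3-GO,W:wait | queues: N=0 E=1 S=1 W=1
Step 2 [NS]: N:empty,E:wait,S:car4-GO,W:wait | queues: N=0 E=1 S=0 W=1
Step 3 [EW]: N:wait,E:car1-GO,S:wait,W:car5-GO | queues: N=0 E=0 S=0 W=0

N: empty
E: empty
S: empty
W: empty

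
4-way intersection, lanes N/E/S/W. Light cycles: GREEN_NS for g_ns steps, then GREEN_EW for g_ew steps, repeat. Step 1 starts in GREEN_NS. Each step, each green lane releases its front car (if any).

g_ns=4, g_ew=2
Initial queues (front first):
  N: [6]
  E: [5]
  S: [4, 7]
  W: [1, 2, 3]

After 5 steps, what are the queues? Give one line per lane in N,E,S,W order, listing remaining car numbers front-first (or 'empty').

Step 1 [NS]: N:car6-GO,E:wait,S:car4-GO,W:wait | queues: N=0 E=1 S=1 W=3
Step 2 [NS]: N:empty,E:wait,S:car7-GO,W:wait | queues: N=0 E=1 S=0 W=3
Step 3 [NS]: N:empty,E:wait,S:empty,W:wait | queues: N=0 E=1 S=0 W=3
Step 4 [NS]: N:empty,E:wait,S:empty,W:wait | queues: N=0 E=1 S=0 W=3
Step 5 [EW]: N:wait,E:car5-GO,S:wait,W:car1-GO | queues: N=0 E=0 S=0 W=2

N: empty
E: empty
S: empty
W: 2 3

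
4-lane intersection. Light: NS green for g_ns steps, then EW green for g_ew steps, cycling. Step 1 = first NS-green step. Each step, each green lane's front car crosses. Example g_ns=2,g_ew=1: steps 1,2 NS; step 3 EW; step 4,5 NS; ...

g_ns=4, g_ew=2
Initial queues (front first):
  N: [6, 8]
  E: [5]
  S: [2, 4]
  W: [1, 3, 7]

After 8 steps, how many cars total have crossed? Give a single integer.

Step 1 [NS]: N:car6-GO,E:wait,S:car2-GO,W:wait | queues: N=1 E=1 S=1 W=3
Step 2 [NS]: N:car8-GO,E:wait,S:car4-GO,W:wait | queues: N=0 E=1 S=0 W=3
Step 3 [NS]: N:empty,E:wait,S:empty,W:wait | queues: N=0 E=1 S=0 W=3
Step 4 [NS]: N:empty,E:wait,S:empty,W:wait | queues: N=0 E=1 S=0 W=3
Step 5 [EW]: N:wait,E:car5-GO,S:wait,W:car1-GO | queues: N=0 E=0 S=0 W=2
Step 6 [EW]: N:wait,E:empty,S:wait,W:car3-GO | queues: N=0 E=0 S=0 W=1
Step 7 [NS]: N:empty,E:wait,S:empty,W:wait | queues: N=0 E=0 S=0 W=1
Step 8 [NS]: N:empty,E:wait,S:empty,W:wait | queues: N=0 E=0 S=0 W=1
Cars crossed by step 8: 7

Answer: 7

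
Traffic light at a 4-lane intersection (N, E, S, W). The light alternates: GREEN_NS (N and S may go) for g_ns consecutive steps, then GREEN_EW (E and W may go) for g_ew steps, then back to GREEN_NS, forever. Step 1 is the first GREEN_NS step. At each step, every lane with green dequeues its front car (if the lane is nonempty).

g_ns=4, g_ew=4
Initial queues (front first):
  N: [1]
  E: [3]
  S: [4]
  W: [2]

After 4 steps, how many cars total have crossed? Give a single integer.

Step 1 [NS]: N:car1-GO,E:wait,S:car4-GO,W:wait | queues: N=0 E=1 S=0 W=1
Step 2 [NS]: N:empty,E:wait,S:empty,W:wait | queues: N=0 E=1 S=0 W=1
Step 3 [NS]: N:empty,E:wait,S:empty,W:wait | queues: N=0 E=1 S=0 W=1
Step 4 [NS]: N:empty,E:wait,S:empty,W:wait | queues: N=0 E=1 S=0 W=1
Cars crossed by step 4: 2

Answer: 2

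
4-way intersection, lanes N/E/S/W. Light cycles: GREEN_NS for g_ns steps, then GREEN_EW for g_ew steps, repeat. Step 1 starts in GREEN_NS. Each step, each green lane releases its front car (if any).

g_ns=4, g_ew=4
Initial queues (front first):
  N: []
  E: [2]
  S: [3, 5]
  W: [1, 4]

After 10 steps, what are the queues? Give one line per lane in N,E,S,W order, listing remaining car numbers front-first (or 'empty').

Step 1 [NS]: N:empty,E:wait,S:car3-GO,W:wait | queues: N=0 E=1 S=1 W=2
Step 2 [NS]: N:empty,E:wait,S:car5-GO,W:wait | queues: N=0 E=1 S=0 W=2
Step 3 [NS]: N:empty,E:wait,S:empty,W:wait | queues: N=0 E=1 S=0 W=2
Step 4 [NS]: N:empty,E:wait,S:empty,W:wait | queues: N=0 E=1 S=0 W=2
Step 5 [EW]: N:wait,E:car2-GO,S:wait,W:car1-GO | queues: N=0 E=0 S=0 W=1
Step 6 [EW]: N:wait,E:empty,S:wait,W:car4-GO | queues: N=0 E=0 S=0 W=0

N: empty
E: empty
S: empty
W: empty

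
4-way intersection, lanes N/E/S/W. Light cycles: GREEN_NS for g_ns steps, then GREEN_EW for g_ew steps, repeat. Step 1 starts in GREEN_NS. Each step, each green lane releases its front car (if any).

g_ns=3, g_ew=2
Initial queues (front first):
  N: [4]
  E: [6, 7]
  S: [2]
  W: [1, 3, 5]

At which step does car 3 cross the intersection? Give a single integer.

Step 1 [NS]: N:car4-GO,E:wait,S:car2-GO,W:wait | queues: N=0 E=2 S=0 W=3
Step 2 [NS]: N:empty,E:wait,S:empty,W:wait | queues: N=0 E=2 S=0 W=3
Step 3 [NS]: N:empty,E:wait,S:empty,W:wait | queues: N=0 E=2 S=0 W=3
Step 4 [EW]: N:wait,E:car6-GO,S:wait,W:car1-GO | queues: N=0 E=1 S=0 W=2
Step 5 [EW]: N:wait,E:car7-GO,S:wait,W:car3-GO | queues: N=0 E=0 S=0 W=1
Step 6 [NS]: N:empty,E:wait,S:empty,W:wait | queues: N=0 E=0 S=0 W=1
Step 7 [NS]: N:empty,E:wait,S:empty,W:wait | queues: N=0 E=0 S=0 W=1
Step 8 [NS]: N:empty,E:wait,S:empty,W:wait | queues: N=0 E=0 S=0 W=1
Step 9 [EW]: N:wait,E:empty,S:wait,W:car5-GO | queues: N=0 E=0 S=0 W=0
Car 3 crosses at step 5

5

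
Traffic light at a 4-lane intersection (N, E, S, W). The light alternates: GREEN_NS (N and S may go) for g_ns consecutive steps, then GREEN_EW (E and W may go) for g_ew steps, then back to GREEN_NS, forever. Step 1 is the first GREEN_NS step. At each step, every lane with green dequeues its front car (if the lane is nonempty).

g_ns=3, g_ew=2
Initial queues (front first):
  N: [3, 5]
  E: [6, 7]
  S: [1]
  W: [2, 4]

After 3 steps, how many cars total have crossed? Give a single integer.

Step 1 [NS]: N:car3-GO,E:wait,S:car1-GO,W:wait | queues: N=1 E=2 S=0 W=2
Step 2 [NS]: N:car5-GO,E:wait,S:empty,W:wait | queues: N=0 E=2 S=0 W=2
Step 3 [NS]: N:empty,E:wait,S:empty,W:wait | queues: N=0 E=2 S=0 W=2
Cars crossed by step 3: 3

Answer: 3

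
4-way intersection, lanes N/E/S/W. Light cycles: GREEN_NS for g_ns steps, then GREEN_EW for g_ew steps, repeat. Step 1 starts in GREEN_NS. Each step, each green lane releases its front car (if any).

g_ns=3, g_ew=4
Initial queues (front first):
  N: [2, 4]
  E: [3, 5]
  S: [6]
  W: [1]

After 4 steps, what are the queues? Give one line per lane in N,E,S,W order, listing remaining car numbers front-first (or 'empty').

Step 1 [NS]: N:car2-GO,E:wait,S:car6-GO,W:wait | queues: N=1 E=2 S=0 W=1
Step 2 [NS]: N:car4-GO,E:wait,S:empty,W:wait | queues: N=0 E=2 S=0 W=1
Step 3 [NS]: N:empty,E:wait,S:empty,W:wait | queues: N=0 E=2 S=0 W=1
Step 4 [EW]: N:wait,E:car3-GO,S:wait,W:car1-GO | queues: N=0 E=1 S=0 W=0

N: empty
E: 5
S: empty
W: empty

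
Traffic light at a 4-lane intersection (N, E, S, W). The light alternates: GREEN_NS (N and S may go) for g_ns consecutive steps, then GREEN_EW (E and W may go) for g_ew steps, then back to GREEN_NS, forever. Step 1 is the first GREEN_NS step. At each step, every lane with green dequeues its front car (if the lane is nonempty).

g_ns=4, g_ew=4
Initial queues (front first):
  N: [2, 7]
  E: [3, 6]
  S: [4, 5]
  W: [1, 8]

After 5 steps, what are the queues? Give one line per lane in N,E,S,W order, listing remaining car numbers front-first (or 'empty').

Step 1 [NS]: N:car2-GO,E:wait,S:car4-GO,W:wait | queues: N=1 E=2 S=1 W=2
Step 2 [NS]: N:car7-GO,E:wait,S:car5-GO,W:wait | queues: N=0 E=2 S=0 W=2
Step 3 [NS]: N:empty,E:wait,S:empty,W:wait | queues: N=0 E=2 S=0 W=2
Step 4 [NS]: N:empty,E:wait,S:empty,W:wait | queues: N=0 E=2 S=0 W=2
Step 5 [EW]: N:wait,E:car3-GO,S:wait,W:car1-GO | queues: N=0 E=1 S=0 W=1

N: empty
E: 6
S: empty
W: 8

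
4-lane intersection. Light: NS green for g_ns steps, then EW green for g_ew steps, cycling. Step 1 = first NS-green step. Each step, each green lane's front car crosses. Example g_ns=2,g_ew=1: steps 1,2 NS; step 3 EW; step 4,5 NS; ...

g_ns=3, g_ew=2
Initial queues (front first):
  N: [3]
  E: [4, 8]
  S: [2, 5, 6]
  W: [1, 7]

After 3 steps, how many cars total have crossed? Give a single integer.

Answer: 4

Derivation:
Step 1 [NS]: N:car3-GO,E:wait,S:car2-GO,W:wait | queues: N=0 E=2 S=2 W=2
Step 2 [NS]: N:empty,E:wait,S:car5-GO,W:wait | queues: N=0 E=2 S=1 W=2
Step 3 [NS]: N:empty,E:wait,S:car6-GO,W:wait | queues: N=0 E=2 S=0 W=2
Cars crossed by step 3: 4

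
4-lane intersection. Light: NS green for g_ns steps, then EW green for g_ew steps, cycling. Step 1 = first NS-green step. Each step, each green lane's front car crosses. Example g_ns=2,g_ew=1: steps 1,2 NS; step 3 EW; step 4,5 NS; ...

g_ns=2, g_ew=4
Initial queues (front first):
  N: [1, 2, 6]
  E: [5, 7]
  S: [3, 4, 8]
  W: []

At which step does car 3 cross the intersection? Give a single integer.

Step 1 [NS]: N:car1-GO,E:wait,S:car3-GO,W:wait | queues: N=2 E=2 S=2 W=0
Step 2 [NS]: N:car2-GO,E:wait,S:car4-GO,W:wait | queues: N=1 E=2 S=1 W=0
Step 3 [EW]: N:wait,E:car5-GO,S:wait,W:empty | queues: N=1 E=1 S=1 W=0
Step 4 [EW]: N:wait,E:car7-GO,S:wait,W:empty | queues: N=1 E=0 S=1 W=0
Step 5 [EW]: N:wait,E:empty,S:wait,W:empty | queues: N=1 E=0 S=1 W=0
Step 6 [EW]: N:wait,E:empty,S:wait,W:empty | queues: N=1 E=0 S=1 W=0
Step 7 [NS]: N:car6-GO,E:wait,S:car8-GO,W:wait | queues: N=0 E=0 S=0 W=0
Car 3 crosses at step 1

1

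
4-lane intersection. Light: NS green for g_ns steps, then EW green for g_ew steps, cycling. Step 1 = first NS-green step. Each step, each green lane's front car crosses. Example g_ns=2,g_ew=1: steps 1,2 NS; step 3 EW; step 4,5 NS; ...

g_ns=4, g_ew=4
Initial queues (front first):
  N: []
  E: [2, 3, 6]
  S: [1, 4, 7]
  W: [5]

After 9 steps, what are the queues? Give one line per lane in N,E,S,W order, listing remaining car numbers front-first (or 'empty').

Step 1 [NS]: N:empty,E:wait,S:car1-GO,W:wait | queues: N=0 E=3 S=2 W=1
Step 2 [NS]: N:empty,E:wait,S:car4-GO,W:wait | queues: N=0 E=3 S=1 W=1
Step 3 [NS]: N:empty,E:wait,S:car7-GO,W:wait | queues: N=0 E=3 S=0 W=1
Step 4 [NS]: N:empty,E:wait,S:empty,W:wait | queues: N=0 E=3 S=0 W=1
Step 5 [EW]: N:wait,E:car2-GO,S:wait,W:car5-GO | queues: N=0 E=2 S=0 W=0
Step 6 [EW]: N:wait,E:car3-GO,S:wait,W:empty | queues: N=0 E=1 S=0 W=0
Step 7 [EW]: N:wait,E:car6-GO,S:wait,W:empty | queues: N=0 E=0 S=0 W=0

N: empty
E: empty
S: empty
W: empty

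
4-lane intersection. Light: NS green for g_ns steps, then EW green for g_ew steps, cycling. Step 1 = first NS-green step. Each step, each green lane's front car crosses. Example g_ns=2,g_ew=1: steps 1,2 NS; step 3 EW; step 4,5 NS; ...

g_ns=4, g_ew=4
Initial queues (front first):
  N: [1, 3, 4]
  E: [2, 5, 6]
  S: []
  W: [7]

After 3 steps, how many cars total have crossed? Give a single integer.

Step 1 [NS]: N:car1-GO,E:wait,S:empty,W:wait | queues: N=2 E=3 S=0 W=1
Step 2 [NS]: N:car3-GO,E:wait,S:empty,W:wait | queues: N=1 E=3 S=0 W=1
Step 3 [NS]: N:car4-GO,E:wait,S:empty,W:wait | queues: N=0 E=3 S=0 W=1
Cars crossed by step 3: 3

Answer: 3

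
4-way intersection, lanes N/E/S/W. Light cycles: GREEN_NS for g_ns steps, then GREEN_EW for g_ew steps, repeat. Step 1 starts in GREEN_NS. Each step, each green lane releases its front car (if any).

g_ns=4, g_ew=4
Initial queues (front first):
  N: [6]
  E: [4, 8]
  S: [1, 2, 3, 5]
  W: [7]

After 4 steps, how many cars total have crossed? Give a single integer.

Answer: 5

Derivation:
Step 1 [NS]: N:car6-GO,E:wait,S:car1-GO,W:wait | queues: N=0 E=2 S=3 W=1
Step 2 [NS]: N:empty,E:wait,S:car2-GO,W:wait | queues: N=0 E=2 S=2 W=1
Step 3 [NS]: N:empty,E:wait,S:car3-GO,W:wait | queues: N=0 E=2 S=1 W=1
Step 4 [NS]: N:empty,E:wait,S:car5-GO,W:wait | queues: N=0 E=2 S=0 W=1
Cars crossed by step 4: 5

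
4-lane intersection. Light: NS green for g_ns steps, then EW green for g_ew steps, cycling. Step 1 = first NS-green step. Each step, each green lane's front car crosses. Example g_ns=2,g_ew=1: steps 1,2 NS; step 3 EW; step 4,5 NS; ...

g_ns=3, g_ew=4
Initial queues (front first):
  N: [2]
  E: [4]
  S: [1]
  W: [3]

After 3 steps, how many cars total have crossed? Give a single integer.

Answer: 2

Derivation:
Step 1 [NS]: N:car2-GO,E:wait,S:car1-GO,W:wait | queues: N=0 E=1 S=0 W=1
Step 2 [NS]: N:empty,E:wait,S:empty,W:wait | queues: N=0 E=1 S=0 W=1
Step 3 [NS]: N:empty,E:wait,S:empty,W:wait | queues: N=0 E=1 S=0 W=1
Cars crossed by step 3: 2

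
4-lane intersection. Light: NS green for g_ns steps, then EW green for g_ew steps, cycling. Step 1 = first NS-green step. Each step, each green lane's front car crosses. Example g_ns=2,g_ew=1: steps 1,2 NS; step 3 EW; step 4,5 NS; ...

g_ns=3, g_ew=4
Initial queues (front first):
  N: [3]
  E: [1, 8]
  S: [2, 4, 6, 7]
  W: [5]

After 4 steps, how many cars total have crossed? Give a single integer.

Answer: 6

Derivation:
Step 1 [NS]: N:car3-GO,E:wait,S:car2-GO,W:wait | queues: N=0 E=2 S=3 W=1
Step 2 [NS]: N:empty,E:wait,S:car4-GO,W:wait | queues: N=0 E=2 S=2 W=1
Step 3 [NS]: N:empty,E:wait,S:car6-GO,W:wait | queues: N=0 E=2 S=1 W=1
Step 4 [EW]: N:wait,E:car1-GO,S:wait,W:car5-GO | queues: N=0 E=1 S=1 W=0
Cars crossed by step 4: 6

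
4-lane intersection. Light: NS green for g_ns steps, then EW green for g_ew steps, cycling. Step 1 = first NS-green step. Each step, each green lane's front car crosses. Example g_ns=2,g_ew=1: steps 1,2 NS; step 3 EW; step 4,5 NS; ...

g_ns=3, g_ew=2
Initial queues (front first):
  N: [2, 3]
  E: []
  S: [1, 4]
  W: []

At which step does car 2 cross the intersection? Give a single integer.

Step 1 [NS]: N:car2-GO,E:wait,S:car1-GO,W:wait | queues: N=1 E=0 S=1 W=0
Step 2 [NS]: N:car3-GO,E:wait,S:car4-GO,W:wait | queues: N=0 E=0 S=0 W=0
Car 2 crosses at step 1

1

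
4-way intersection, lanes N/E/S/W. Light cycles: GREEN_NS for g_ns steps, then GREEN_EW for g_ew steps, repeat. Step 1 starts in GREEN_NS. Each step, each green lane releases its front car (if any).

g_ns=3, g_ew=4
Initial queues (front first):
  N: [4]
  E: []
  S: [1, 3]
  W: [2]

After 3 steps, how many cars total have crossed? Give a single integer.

Answer: 3

Derivation:
Step 1 [NS]: N:car4-GO,E:wait,S:car1-GO,W:wait | queues: N=0 E=0 S=1 W=1
Step 2 [NS]: N:empty,E:wait,S:car3-GO,W:wait | queues: N=0 E=0 S=0 W=1
Step 3 [NS]: N:empty,E:wait,S:empty,W:wait | queues: N=0 E=0 S=0 W=1
Cars crossed by step 3: 3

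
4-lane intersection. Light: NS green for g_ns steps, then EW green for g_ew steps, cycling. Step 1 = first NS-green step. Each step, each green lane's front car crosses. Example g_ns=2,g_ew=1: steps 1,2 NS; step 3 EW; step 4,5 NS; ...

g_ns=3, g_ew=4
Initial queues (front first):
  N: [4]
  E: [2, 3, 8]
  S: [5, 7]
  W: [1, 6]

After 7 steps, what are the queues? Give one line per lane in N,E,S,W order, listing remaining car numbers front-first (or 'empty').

Step 1 [NS]: N:car4-GO,E:wait,S:car5-GO,W:wait | queues: N=0 E=3 S=1 W=2
Step 2 [NS]: N:empty,E:wait,S:car7-GO,W:wait | queues: N=0 E=3 S=0 W=2
Step 3 [NS]: N:empty,E:wait,S:empty,W:wait | queues: N=0 E=3 S=0 W=2
Step 4 [EW]: N:wait,E:car2-GO,S:wait,W:car1-GO | queues: N=0 E=2 S=0 W=1
Step 5 [EW]: N:wait,E:car3-GO,S:wait,W:car6-GO | queues: N=0 E=1 S=0 W=0
Step 6 [EW]: N:wait,E:car8-GO,S:wait,W:empty | queues: N=0 E=0 S=0 W=0

N: empty
E: empty
S: empty
W: empty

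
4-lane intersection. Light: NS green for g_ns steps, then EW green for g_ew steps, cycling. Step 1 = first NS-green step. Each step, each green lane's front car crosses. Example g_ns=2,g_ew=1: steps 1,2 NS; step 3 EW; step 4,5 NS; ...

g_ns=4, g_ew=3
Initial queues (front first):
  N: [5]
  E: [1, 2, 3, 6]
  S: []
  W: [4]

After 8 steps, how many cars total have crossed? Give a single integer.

Answer: 5

Derivation:
Step 1 [NS]: N:car5-GO,E:wait,S:empty,W:wait | queues: N=0 E=4 S=0 W=1
Step 2 [NS]: N:empty,E:wait,S:empty,W:wait | queues: N=0 E=4 S=0 W=1
Step 3 [NS]: N:empty,E:wait,S:empty,W:wait | queues: N=0 E=4 S=0 W=1
Step 4 [NS]: N:empty,E:wait,S:empty,W:wait | queues: N=0 E=4 S=0 W=1
Step 5 [EW]: N:wait,E:car1-GO,S:wait,W:car4-GO | queues: N=0 E=3 S=0 W=0
Step 6 [EW]: N:wait,E:car2-GO,S:wait,W:empty | queues: N=0 E=2 S=0 W=0
Step 7 [EW]: N:wait,E:car3-GO,S:wait,W:empty | queues: N=0 E=1 S=0 W=0
Step 8 [NS]: N:empty,E:wait,S:empty,W:wait | queues: N=0 E=1 S=0 W=0
Cars crossed by step 8: 5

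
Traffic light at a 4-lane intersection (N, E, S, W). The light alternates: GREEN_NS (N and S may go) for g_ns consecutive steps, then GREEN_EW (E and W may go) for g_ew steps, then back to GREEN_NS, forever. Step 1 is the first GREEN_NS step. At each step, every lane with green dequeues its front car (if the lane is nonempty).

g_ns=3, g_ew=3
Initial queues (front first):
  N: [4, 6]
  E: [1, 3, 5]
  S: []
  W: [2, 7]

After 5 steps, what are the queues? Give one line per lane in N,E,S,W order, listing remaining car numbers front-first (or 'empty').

Step 1 [NS]: N:car4-GO,E:wait,S:empty,W:wait | queues: N=1 E=3 S=0 W=2
Step 2 [NS]: N:car6-GO,E:wait,S:empty,W:wait | queues: N=0 E=3 S=0 W=2
Step 3 [NS]: N:empty,E:wait,S:empty,W:wait | queues: N=0 E=3 S=0 W=2
Step 4 [EW]: N:wait,E:car1-GO,S:wait,W:car2-GO | queues: N=0 E=2 S=0 W=1
Step 5 [EW]: N:wait,E:car3-GO,S:wait,W:car7-GO | queues: N=0 E=1 S=0 W=0

N: empty
E: 5
S: empty
W: empty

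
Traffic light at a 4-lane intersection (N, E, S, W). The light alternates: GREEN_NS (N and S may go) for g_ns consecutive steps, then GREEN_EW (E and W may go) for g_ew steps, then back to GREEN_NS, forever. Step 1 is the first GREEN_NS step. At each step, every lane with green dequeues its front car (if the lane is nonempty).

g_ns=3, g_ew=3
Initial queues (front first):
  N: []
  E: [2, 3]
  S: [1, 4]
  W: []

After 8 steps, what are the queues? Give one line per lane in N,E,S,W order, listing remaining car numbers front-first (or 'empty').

Step 1 [NS]: N:empty,E:wait,S:car1-GO,W:wait | queues: N=0 E=2 S=1 W=0
Step 2 [NS]: N:empty,E:wait,S:car4-GO,W:wait | queues: N=0 E=2 S=0 W=0
Step 3 [NS]: N:empty,E:wait,S:empty,W:wait | queues: N=0 E=2 S=0 W=0
Step 4 [EW]: N:wait,E:car2-GO,S:wait,W:empty | queues: N=0 E=1 S=0 W=0
Step 5 [EW]: N:wait,E:car3-GO,S:wait,W:empty | queues: N=0 E=0 S=0 W=0

N: empty
E: empty
S: empty
W: empty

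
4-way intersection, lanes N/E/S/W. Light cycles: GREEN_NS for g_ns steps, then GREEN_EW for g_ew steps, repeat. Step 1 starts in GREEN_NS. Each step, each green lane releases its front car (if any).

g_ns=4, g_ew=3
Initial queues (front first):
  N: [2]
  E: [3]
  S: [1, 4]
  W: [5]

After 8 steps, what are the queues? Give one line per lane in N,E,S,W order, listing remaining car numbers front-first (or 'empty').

Step 1 [NS]: N:car2-GO,E:wait,S:car1-GO,W:wait | queues: N=0 E=1 S=1 W=1
Step 2 [NS]: N:empty,E:wait,S:car4-GO,W:wait | queues: N=0 E=1 S=0 W=1
Step 3 [NS]: N:empty,E:wait,S:empty,W:wait | queues: N=0 E=1 S=0 W=1
Step 4 [NS]: N:empty,E:wait,S:empty,W:wait | queues: N=0 E=1 S=0 W=1
Step 5 [EW]: N:wait,E:car3-GO,S:wait,W:car5-GO | queues: N=0 E=0 S=0 W=0

N: empty
E: empty
S: empty
W: empty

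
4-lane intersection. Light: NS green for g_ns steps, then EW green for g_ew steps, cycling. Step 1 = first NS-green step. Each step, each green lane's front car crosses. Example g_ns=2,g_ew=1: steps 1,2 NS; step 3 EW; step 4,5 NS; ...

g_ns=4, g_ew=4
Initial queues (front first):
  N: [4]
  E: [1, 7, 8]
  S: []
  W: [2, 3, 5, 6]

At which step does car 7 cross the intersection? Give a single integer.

Step 1 [NS]: N:car4-GO,E:wait,S:empty,W:wait | queues: N=0 E=3 S=0 W=4
Step 2 [NS]: N:empty,E:wait,S:empty,W:wait | queues: N=0 E=3 S=0 W=4
Step 3 [NS]: N:empty,E:wait,S:empty,W:wait | queues: N=0 E=3 S=0 W=4
Step 4 [NS]: N:empty,E:wait,S:empty,W:wait | queues: N=0 E=3 S=0 W=4
Step 5 [EW]: N:wait,E:car1-GO,S:wait,W:car2-GO | queues: N=0 E=2 S=0 W=3
Step 6 [EW]: N:wait,E:car7-GO,S:wait,W:car3-GO | queues: N=0 E=1 S=0 W=2
Step 7 [EW]: N:wait,E:car8-GO,S:wait,W:car5-GO | queues: N=0 E=0 S=0 W=1
Step 8 [EW]: N:wait,E:empty,S:wait,W:car6-GO | queues: N=0 E=0 S=0 W=0
Car 7 crosses at step 6

6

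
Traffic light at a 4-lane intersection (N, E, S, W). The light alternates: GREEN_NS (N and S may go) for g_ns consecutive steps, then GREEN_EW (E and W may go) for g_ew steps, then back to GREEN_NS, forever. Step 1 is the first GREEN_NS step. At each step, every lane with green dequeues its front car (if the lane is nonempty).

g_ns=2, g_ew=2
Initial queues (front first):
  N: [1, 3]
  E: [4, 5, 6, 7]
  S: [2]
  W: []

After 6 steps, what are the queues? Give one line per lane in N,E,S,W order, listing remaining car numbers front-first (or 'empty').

Step 1 [NS]: N:car1-GO,E:wait,S:car2-GO,W:wait | queues: N=1 E=4 S=0 W=0
Step 2 [NS]: N:car3-GO,E:wait,S:empty,W:wait | queues: N=0 E=4 S=0 W=0
Step 3 [EW]: N:wait,E:car4-GO,S:wait,W:empty | queues: N=0 E=3 S=0 W=0
Step 4 [EW]: N:wait,E:car5-GO,S:wait,W:empty | queues: N=0 E=2 S=0 W=0
Step 5 [NS]: N:empty,E:wait,S:empty,W:wait | queues: N=0 E=2 S=0 W=0
Step 6 [NS]: N:empty,E:wait,S:empty,W:wait | queues: N=0 E=2 S=0 W=0

N: empty
E: 6 7
S: empty
W: empty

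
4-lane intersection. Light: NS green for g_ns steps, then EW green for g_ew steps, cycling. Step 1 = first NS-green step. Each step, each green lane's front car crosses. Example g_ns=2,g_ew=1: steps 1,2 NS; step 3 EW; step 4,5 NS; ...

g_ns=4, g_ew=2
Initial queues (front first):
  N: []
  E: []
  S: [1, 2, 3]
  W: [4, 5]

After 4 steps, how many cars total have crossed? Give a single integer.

Answer: 3

Derivation:
Step 1 [NS]: N:empty,E:wait,S:car1-GO,W:wait | queues: N=0 E=0 S=2 W=2
Step 2 [NS]: N:empty,E:wait,S:car2-GO,W:wait | queues: N=0 E=0 S=1 W=2
Step 3 [NS]: N:empty,E:wait,S:car3-GO,W:wait | queues: N=0 E=0 S=0 W=2
Step 4 [NS]: N:empty,E:wait,S:empty,W:wait | queues: N=0 E=0 S=0 W=2
Cars crossed by step 4: 3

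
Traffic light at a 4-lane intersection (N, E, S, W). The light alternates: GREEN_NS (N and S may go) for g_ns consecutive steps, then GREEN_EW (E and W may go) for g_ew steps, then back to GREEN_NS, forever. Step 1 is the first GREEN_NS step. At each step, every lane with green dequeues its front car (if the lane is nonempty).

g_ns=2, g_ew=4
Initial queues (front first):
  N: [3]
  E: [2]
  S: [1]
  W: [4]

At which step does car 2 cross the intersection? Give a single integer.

Step 1 [NS]: N:car3-GO,E:wait,S:car1-GO,W:wait | queues: N=0 E=1 S=0 W=1
Step 2 [NS]: N:empty,E:wait,S:empty,W:wait | queues: N=0 E=1 S=0 W=1
Step 3 [EW]: N:wait,E:car2-GO,S:wait,W:car4-GO | queues: N=0 E=0 S=0 W=0
Car 2 crosses at step 3

3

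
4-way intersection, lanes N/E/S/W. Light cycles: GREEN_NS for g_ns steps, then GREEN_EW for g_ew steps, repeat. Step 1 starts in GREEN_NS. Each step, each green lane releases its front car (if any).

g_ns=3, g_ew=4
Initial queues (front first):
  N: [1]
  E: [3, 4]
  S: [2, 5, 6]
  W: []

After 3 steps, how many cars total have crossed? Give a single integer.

Step 1 [NS]: N:car1-GO,E:wait,S:car2-GO,W:wait | queues: N=0 E=2 S=2 W=0
Step 2 [NS]: N:empty,E:wait,S:car5-GO,W:wait | queues: N=0 E=2 S=1 W=0
Step 3 [NS]: N:empty,E:wait,S:car6-GO,W:wait | queues: N=0 E=2 S=0 W=0
Cars crossed by step 3: 4

Answer: 4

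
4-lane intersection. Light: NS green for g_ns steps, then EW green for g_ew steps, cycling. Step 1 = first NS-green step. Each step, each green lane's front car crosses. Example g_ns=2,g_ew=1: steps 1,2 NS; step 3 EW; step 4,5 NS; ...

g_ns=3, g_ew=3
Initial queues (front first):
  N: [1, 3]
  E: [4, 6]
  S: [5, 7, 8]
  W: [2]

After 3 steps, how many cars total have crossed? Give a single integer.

Step 1 [NS]: N:car1-GO,E:wait,S:car5-GO,W:wait | queues: N=1 E=2 S=2 W=1
Step 2 [NS]: N:car3-GO,E:wait,S:car7-GO,W:wait | queues: N=0 E=2 S=1 W=1
Step 3 [NS]: N:empty,E:wait,S:car8-GO,W:wait | queues: N=0 E=2 S=0 W=1
Cars crossed by step 3: 5

Answer: 5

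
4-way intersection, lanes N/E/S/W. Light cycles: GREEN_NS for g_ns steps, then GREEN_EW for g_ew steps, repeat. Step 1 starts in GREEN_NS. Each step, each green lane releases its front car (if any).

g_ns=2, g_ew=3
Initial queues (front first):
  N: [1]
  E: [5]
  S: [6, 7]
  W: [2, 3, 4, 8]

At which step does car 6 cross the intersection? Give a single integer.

Step 1 [NS]: N:car1-GO,E:wait,S:car6-GO,W:wait | queues: N=0 E=1 S=1 W=4
Step 2 [NS]: N:empty,E:wait,S:car7-GO,W:wait | queues: N=0 E=1 S=0 W=4
Step 3 [EW]: N:wait,E:car5-GO,S:wait,W:car2-GO | queues: N=0 E=0 S=0 W=3
Step 4 [EW]: N:wait,E:empty,S:wait,W:car3-GO | queues: N=0 E=0 S=0 W=2
Step 5 [EW]: N:wait,E:empty,S:wait,W:car4-GO | queues: N=0 E=0 S=0 W=1
Step 6 [NS]: N:empty,E:wait,S:empty,W:wait | queues: N=0 E=0 S=0 W=1
Step 7 [NS]: N:empty,E:wait,S:empty,W:wait | queues: N=0 E=0 S=0 W=1
Step 8 [EW]: N:wait,E:empty,S:wait,W:car8-GO | queues: N=0 E=0 S=0 W=0
Car 6 crosses at step 1

1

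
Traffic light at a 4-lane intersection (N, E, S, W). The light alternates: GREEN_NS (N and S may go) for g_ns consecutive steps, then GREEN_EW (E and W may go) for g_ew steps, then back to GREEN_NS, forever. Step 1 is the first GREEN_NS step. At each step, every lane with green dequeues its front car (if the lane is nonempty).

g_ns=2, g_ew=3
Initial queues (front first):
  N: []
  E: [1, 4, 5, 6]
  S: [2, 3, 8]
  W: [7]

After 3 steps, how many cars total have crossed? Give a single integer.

Step 1 [NS]: N:empty,E:wait,S:car2-GO,W:wait | queues: N=0 E=4 S=2 W=1
Step 2 [NS]: N:empty,E:wait,S:car3-GO,W:wait | queues: N=0 E=4 S=1 W=1
Step 3 [EW]: N:wait,E:car1-GO,S:wait,W:car7-GO | queues: N=0 E=3 S=1 W=0
Cars crossed by step 3: 4

Answer: 4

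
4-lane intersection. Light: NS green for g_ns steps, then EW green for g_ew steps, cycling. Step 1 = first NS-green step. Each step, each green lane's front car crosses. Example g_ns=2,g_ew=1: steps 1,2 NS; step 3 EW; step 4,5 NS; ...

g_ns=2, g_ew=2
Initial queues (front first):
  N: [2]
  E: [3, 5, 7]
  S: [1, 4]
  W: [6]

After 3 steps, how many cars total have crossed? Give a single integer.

Step 1 [NS]: N:car2-GO,E:wait,S:car1-GO,W:wait | queues: N=0 E=3 S=1 W=1
Step 2 [NS]: N:empty,E:wait,S:car4-GO,W:wait | queues: N=0 E=3 S=0 W=1
Step 3 [EW]: N:wait,E:car3-GO,S:wait,W:car6-GO | queues: N=0 E=2 S=0 W=0
Cars crossed by step 3: 5

Answer: 5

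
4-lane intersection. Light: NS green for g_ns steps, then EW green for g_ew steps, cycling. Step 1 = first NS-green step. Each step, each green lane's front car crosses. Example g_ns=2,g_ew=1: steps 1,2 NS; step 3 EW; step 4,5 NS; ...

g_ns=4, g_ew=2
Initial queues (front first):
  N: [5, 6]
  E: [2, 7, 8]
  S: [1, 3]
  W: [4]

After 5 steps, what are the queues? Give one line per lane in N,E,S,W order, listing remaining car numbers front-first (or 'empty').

Step 1 [NS]: N:car5-GO,E:wait,S:car1-GO,W:wait | queues: N=1 E=3 S=1 W=1
Step 2 [NS]: N:car6-GO,E:wait,S:car3-GO,W:wait | queues: N=0 E=3 S=0 W=1
Step 3 [NS]: N:empty,E:wait,S:empty,W:wait | queues: N=0 E=3 S=0 W=1
Step 4 [NS]: N:empty,E:wait,S:empty,W:wait | queues: N=0 E=3 S=0 W=1
Step 5 [EW]: N:wait,E:car2-GO,S:wait,W:car4-GO | queues: N=0 E=2 S=0 W=0

N: empty
E: 7 8
S: empty
W: empty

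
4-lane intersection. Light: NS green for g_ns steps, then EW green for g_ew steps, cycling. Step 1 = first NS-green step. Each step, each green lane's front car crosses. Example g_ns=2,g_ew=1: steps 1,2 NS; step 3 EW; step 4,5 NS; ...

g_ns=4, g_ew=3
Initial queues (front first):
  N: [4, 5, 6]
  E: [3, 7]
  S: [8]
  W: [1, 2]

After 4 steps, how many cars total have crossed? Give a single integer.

Answer: 4

Derivation:
Step 1 [NS]: N:car4-GO,E:wait,S:car8-GO,W:wait | queues: N=2 E=2 S=0 W=2
Step 2 [NS]: N:car5-GO,E:wait,S:empty,W:wait | queues: N=1 E=2 S=0 W=2
Step 3 [NS]: N:car6-GO,E:wait,S:empty,W:wait | queues: N=0 E=2 S=0 W=2
Step 4 [NS]: N:empty,E:wait,S:empty,W:wait | queues: N=0 E=2 S=0 W=2
Cars crossed by step 4: 4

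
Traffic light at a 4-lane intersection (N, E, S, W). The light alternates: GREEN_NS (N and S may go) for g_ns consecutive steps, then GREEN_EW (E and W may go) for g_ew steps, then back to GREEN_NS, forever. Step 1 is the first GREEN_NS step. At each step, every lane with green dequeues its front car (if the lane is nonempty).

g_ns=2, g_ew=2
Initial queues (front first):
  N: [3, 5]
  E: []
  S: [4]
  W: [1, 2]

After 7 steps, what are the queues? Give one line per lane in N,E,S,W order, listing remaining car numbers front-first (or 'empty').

Step 1 [NS]: N:car3-GO,E:wait,S:car4-GO,W:wait | queues: N=1 E=0 S=0 W=2
Step 2 [NS]: N:car5-GO,E:wait,S:empty,W:wait | queues: N=0 E=0 S=0 W=2
Step 3 [EW]: N:wait,E:empty,S:wait,W:car1-GO | queues: N=0 E=0 S=0 W=1
Step 4 [EW]: N:wait,E:empty,S:wait,W:car2-GO | queues: N=0 E=0 S=0 W=0

N: empty
E: empty
S: empty
W: empty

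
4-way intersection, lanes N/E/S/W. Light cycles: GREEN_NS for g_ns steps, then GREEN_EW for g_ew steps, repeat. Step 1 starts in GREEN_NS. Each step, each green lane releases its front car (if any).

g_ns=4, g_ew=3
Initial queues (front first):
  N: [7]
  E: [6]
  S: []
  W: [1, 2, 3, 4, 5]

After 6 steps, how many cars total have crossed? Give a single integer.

Answer: 4

Derivation:
Step 1 [NS]: N:car7-GO,E:wait,S:empty,W:wait | queues: N=0 E=1 S=0 W=5
Step 2 [NS]: N:empty,E:wait,S:empty,W:wait | queues: N=0 E=1 S=0 W=5
Step 3 [NS]: N:empty,E:wait,S:empty,W:wait | queues: N=0 E=1 S=0 W=5
Step 4 [NS]: N:empty,E:wait,S:empty,W:wait | queues: N=0 E=1 S=0 W=5
Step 5 [EW]: N:wait,E:car6-GO,S:wait,W:car1-GO | queues: N=0 E=0 S=0 W=4
Step 6 [EW]: N:wait,E:empty,S:wait,W:car2-GO | queues: N=0 E=0 S=0 W=3
Cars crossed by step 6: 4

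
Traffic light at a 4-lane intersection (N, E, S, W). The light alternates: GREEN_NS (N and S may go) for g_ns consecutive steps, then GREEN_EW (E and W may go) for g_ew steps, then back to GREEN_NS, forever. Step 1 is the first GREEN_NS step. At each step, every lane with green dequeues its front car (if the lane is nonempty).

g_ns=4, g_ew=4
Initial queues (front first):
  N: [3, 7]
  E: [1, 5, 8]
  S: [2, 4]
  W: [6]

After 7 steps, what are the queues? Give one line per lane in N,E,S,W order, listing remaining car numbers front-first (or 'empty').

Step 1 [NS]: N:car3-GO,E:wait,S:car2-GO,W:wait | queues: N=1 E=3 S=1 W=1
Step 2 [NS]: N:car7-GO,E:wait,S:car4-GO,W:wait | queues: N=0 E=3 S=0 W=1
Step 3 [NS]: N:empty,E:wait,S:empty,W:wait | queues: N=0 E=3 S=0 W=1
Step 4 [NS]: N:empty,E:wait,S:empty,W:wait | queues: N=0 E=3 S=0 W=1
Step 5 [EW]: N:wait,E:car1-GO,S:wait,W:car6-GO | queues: N=0 E=2 S=0 W=0
Step 6 [EW]: N:wait,E:car5-GO,S:wait,W:empty | queues: N=0 E=1 S=0 W=0
Step 7 [EW]: N:wait,E:car8-GO,S:wait,W:empty | queues: N=0 E=0 S=0 W=0

N: empty
E: empty
S: empty
W: empty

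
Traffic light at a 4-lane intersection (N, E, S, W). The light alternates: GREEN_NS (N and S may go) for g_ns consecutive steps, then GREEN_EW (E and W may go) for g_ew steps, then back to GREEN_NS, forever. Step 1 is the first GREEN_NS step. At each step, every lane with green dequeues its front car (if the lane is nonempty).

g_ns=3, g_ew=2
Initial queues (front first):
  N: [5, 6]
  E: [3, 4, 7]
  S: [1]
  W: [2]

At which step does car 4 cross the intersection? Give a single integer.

Step 1 [NS]: N:car5-GO,E:wait,S:car1-GO,W:wait | queues: N=1 E=3 S=0 W=1
Step 2 [NS]: N:car6-GO,E:wait,S:empty,W:wait | queues: N=0 E=3 S=0 W=1
Step 3 [NS]: N:empty,E:wait,S:empty,W:wait | queues: N=0 E=3 S=0 W=1
Step 4 [EW]: N:wait,E:car3-GO,S:wait,W:car2-GO | queues: N=0 E=2 S=0 W=0
Step 5 [EW]: N:wait,E:car4-GO,S:wait,W:empty | queues: N=0 E=1 S=0 W=0
Step 6 [NS]: N:empty,E:wait,S:empty,W:wait | queues: N=0 E=1 S=0 W=0
Step 7 [NS]: N:empty,E:wait,S:empty,W:wait | queues: N=0 E=1 S=0 W=0
Step 8 [NS]: N:empty,E:wait,S:empty,W:wait | queues: N=0 E=1 S=0 W=0
Step 9 [EW]: N:wait,E:car7-GO,S:wait,W:empty | queues: N=0 E=0 S=0 W=0
Car 4 crosses at step 5

5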